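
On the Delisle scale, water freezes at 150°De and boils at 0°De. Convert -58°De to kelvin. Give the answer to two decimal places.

411.82 K

Linear interpolation between the fixed points: C = (-58 - 150) × 100 / (0 - 150) = 138.6667°C.
Then 138.6667 + 273.15 = 411.82 K.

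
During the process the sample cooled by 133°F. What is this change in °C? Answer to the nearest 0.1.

73.9°C

Only the scale ratio 5/9 matters for a change in temperature.
133 × 5/9 = 73.9.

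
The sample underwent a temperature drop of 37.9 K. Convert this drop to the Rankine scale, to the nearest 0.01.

68.22°R

An interval of 1 K corresponds to 1.8°R.
37.9 × 1.8 = 68.22.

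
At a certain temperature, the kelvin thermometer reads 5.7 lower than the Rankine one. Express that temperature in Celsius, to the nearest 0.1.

Let x be the Rankine reading; then the kelvin reading is 5/9·x.
(5/9·x) - x = -5.7  ⇒  (-4/9)·x = -5.7  ⇒  x = 12.8250°R.
In Celsius: (12.825 - 491.67) × 5/9 = -266.0°C.

-266.0°C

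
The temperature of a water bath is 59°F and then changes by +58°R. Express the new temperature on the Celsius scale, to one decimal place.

Initial temperature in Celsius: (59 - 32) × 5/9 = 15.0000°C.
The 58°R change is an interval, so only the factor 5/9 applies: +58 × 5/9 = +32.2222°C.
Final Celsius temperature: 15.0000 + 32.2222 = 47.2222°C.

47.2°C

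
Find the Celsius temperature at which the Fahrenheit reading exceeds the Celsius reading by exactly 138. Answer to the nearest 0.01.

Let C be the Celsius reading. The Fahrenheit reading is F = 1.8·C + 32.
Require F - C = 138: (0.8)·C + 32 = 138.
C = (138 - 32) / (0.8) = 132.50.

132.50°C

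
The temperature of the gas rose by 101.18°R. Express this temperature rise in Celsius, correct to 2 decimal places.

Only the scale ratio 5/9 matters for a change in temperature.
101.18 × 5/9 = 56.21.

56.21°C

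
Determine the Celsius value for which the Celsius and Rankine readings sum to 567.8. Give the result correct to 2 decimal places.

Let C be the Celsius reading. The Rankine reading is R = 1.8·C + 491.67.
Require C + R = 567.8: (2.8)·C + 491.67 = 567.8.
C = (567.8 - 491.67) / (2.8) = 27.19.

27.19°C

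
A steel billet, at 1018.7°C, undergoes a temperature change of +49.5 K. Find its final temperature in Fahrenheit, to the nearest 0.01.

The 49.5 K change is an interval; Kelvin and Celsius degrees are the same size, so ΔC = +49.5°C.
Final Celsius temperature: 1018.7000 + 49.5000 = 1068.2000°C.
In Fahrenheit: 1068.2000 × 1.8 + 32 = 1954.76°F.

1954.76°F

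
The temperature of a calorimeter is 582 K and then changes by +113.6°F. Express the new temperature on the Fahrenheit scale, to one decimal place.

701.5°F

Initial temperature in Celsius: 582 - 273.15 = 308.8500°C.
The 113.6°F change is an interval, so only the factor 5/9 applies: +113.6 × 5/9 = +63.1111°C.
Final Celsius temperature: 308.8500 + 63.1111 = 371.9611°C.
In Fahrenheit: 371.9611 × 1.8 + 32 = 701.5°F.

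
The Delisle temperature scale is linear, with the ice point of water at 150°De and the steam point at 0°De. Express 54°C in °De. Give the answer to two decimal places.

69.00°De

Linearly onto the Delisle scale: 150 + (54.0000 / 100) × (0 - 150) = 69.00°De.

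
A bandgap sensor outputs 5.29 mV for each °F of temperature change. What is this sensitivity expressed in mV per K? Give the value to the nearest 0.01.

Since only a temperature interval is involved, the additive offset between the scales drops out.
A change of 1 K is a change of 1.8°F, so per K the value is 5.29 × 1.8 = 9.52.

9.52 mV per K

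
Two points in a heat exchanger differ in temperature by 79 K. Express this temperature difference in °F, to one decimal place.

142.2°F

An interval of 1 K corresponds to 1.8°F.
79 × 1.8 = 142.2.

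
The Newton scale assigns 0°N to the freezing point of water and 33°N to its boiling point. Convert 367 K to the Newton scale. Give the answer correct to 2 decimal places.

30.97°N

First in Celsius: 367 - 273.15 = 93.8500°C.
Linearly onto the Newton scale: 0 + (93.8500 / 100) × (33 - 0) = 30.97°N.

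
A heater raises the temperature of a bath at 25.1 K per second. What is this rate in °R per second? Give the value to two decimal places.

Since only a temperature interval is involved, the additive offset between the scales drops out.
A change of 1 K is a change of 1.8°R, so 25.1 × 1.8 = 45.18.

45.18 °R/second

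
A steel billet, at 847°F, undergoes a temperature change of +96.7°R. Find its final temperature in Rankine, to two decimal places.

1403.37°R

Initial temperature in Celsius: (847 - 32) × 5/9 = 452.7778°C.
The 96.7°R change is an interval, so only the factor 5/9 applies: +96.7 × 5/9 = +53.7222°C.
Final Celsius temperature: 452.7778 + 53.7222 = 506.5000°C.
In Rankine: 506.5000 × 1.8 + 491.67 = 1403.37°R.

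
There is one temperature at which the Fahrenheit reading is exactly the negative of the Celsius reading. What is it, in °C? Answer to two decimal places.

-11.43°C

Let C be the Celsius reading. The Fahrenheit reading is F = 1.8·C + 32.
Require F = -1·C: 1.8·C + 32 = -1·C.
(2.8)·C = -32  ⇒  C = -11.43.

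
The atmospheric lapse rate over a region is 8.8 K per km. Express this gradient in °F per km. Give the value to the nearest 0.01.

15.84 °F/km

Since only a temperature interval is involved, the additive offset between the scales drops out.
A change of 1 K is a change of 1.8°F, so 8.8 × 1.8 = 15.84.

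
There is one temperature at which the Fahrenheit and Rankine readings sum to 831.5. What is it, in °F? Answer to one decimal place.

185.9°F

Let F be the Fahrenheit reading. The Rankine reading is R = 1·F + 459.67.
Require F + R = 831.5: (2)·F + 459.67 = 831.5.
F = (831.5 - 459.67) / (2) = 185.9.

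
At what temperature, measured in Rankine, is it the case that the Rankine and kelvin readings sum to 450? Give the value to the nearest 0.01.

Let R be the Rankine reading. The kelvin reading is K = 5/9·R.
Require R + K = 450: (14/9)·R = 450.
R = (450) / (14/9) = 289.29.

289.29°R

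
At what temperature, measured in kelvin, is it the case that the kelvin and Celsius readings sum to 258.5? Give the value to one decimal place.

Let K be the kelvin reading. The Celsius reading is C = 1·K - 273.15.
Require K + C = 258.5: (2)·K - 273.15 = 258.5.
K = (258.5 + 273.15) / (2) = 265.8.

265.8 K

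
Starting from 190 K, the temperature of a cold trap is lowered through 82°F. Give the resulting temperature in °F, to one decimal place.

-199.7°F

Initial temperature in Celsius: 190 - 273.15 = -83.1500°C.
The 82°F change is an interval, so only the factor 5/9 applies: -82 × 5/9 = -45.5556°C.
Final Celsius temperature: -83.1500 - 45.5556 = -128.7056°C.
In Fahrenheit: -128.7056 × 1.8 + 32 = -199.7°F.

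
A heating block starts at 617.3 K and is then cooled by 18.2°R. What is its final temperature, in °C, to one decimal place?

Initial temperature in Celsius: 617.3 - 273.15 = 344.1500°C.
The 18.2°R change is an interval, so only the factor 5/9 applies: -18.2 × 5/9 = -10.1111°C.
Final Celsius temperature: 344.1500 - 10.1111 = 334.0389°C.

334.0°C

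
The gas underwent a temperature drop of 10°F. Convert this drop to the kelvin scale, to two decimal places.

An interval of 1°F corresponds to 5/9 K.
10 × 5/9 = 5.56.

5.56 K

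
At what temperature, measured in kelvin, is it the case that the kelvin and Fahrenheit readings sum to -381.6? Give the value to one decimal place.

Let K be the kelvin reading. The Fahrenheit reading is F = 1.8·K - 459.67.
Require K + F = -381.6: (2.8)·K - 459.67 = -381.6.
K = (-381.6 + 459.67) / (2.8) = 27.9.

27.9 K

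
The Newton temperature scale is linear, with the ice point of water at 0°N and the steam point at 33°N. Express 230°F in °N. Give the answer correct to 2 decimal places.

First in Celsius: (230 - 32) × 5/9 = 110.0000°C.
Linearly onto the Newton scale: 0 + (110.0000 / 100) × (33 - 0) = 36.30°N.

36.30°N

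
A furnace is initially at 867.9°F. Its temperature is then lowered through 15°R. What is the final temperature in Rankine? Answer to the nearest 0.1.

1312.6°R

Initial temperature in Celsius: (867.9 - 32) × 5/9 = 464.3889°C.
The 15°R change is an interval, so only the factor 5/9 applies: -15 × 5/9 = -8.3333°C.
Final Celsius temperature: 464.3889 - 8.3333 = 456.0556°C.
In Rankine: 456.0556 × 1.8 + 491.67 = 1312.6°R.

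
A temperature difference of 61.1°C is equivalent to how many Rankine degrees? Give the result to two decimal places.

109.98°R

An interval of 1°C corresponds to 1.8°R.
61.1 × 1.8 = 109.98.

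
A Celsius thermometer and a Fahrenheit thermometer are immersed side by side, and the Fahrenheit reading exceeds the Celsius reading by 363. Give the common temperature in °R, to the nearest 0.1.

Let x be the Celsius reading; then the Fahrenheit reading is 1.8·x + 32.
(1.8·x + 32) - x = 363  ⇒  (0.8)·x = 331  ⇒  x = 413.7500°C.
In Rankine: 413.7500 × 1.8 + 491.67 = 1236.4°R.

1236.4°R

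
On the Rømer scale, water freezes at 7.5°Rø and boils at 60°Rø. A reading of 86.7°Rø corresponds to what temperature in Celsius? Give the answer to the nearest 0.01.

Linear interpolation between the fixed points: C = (86.7 - 7.5) × 100 / (60 - 7.5) = 150.8571°C.

150.86°C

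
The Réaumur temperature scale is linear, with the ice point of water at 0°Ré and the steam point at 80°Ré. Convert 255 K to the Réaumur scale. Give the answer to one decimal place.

First in Celsius: 255 - 273.15 = -18.1500°C.
Linearly onto the Réaumur scale: 0 + (-18.1500 / 100) × (80 - 0) = -14.5°Ré.

-14.5°Ré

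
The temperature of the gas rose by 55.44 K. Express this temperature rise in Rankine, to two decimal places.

An interval of 1 K corresponds to 1.8°R.
55.44 × 1.8 = 99.79.

99.79°R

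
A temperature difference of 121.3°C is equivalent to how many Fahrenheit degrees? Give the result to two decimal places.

218.34°F

For a temperature interval the offset drops out; only the factor 1.8 applies.
121.3 × 1.8 = 218.34.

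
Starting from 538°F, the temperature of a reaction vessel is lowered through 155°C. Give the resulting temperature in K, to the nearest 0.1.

Initial temperature in Celsius: (538 - 32) × 5/9 = 281.1111°C.
Final Celsius temperature: 281.1111 - 155.0000 = 126.1111°C.
In kelvin: 126.1111 + 273.15 = 399.3 K.

399.3 K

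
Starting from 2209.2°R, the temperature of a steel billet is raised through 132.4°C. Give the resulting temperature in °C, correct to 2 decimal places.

1086.58°C

Initial temperature in Celsius: (2209.2 - 491.67) × 5/9 = 954.1833°C.
Final Celsius temperature: 954.1833 + 132.4000 = 1086.5833°C.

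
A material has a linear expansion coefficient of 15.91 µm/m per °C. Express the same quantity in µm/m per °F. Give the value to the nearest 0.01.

8.84 µm/m per °F

Since only a temperature interval is involved, the additive offset between the scales drops out.
A change of 1°F is a change of 5/9°C, so per °F the value is 15.91 × 5/9 = 8.84.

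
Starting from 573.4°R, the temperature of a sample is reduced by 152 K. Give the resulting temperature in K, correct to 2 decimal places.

166.56 K

Initial temperature in Celsius: (573.4 - 491.67) × 5/9 = 45.4056°C.
The 152 K change is an interval; Kelvin and Celsius degrees are the same size, so ΔC = -152°C.
Final Celsius temperature: 45.4056 - 152.0000 = -106.5944°C.
In kelvin: -106.5944 + 273.15 = 166.56 K.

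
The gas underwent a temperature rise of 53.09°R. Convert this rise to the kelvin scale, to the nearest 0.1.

For a temperature interval the offset drops out; only the factor 5/9 applies.
53.09 × 5/9 = 29.5.

29.5 K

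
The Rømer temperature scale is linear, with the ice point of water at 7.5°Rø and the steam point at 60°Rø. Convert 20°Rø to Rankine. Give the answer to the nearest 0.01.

534.53°R

Linear interpolation between the fixed points: C = (20 - 7.5) × 100 / (60 - 7.5) = 23.8095°C.
Then 23.8095 × 1.8 + 491.67 = 534.53°R.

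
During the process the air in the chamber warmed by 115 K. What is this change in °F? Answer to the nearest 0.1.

207.0°F

An interval of 1 K corresponds to 1.8°F.
115 × 1.8 = 207.0.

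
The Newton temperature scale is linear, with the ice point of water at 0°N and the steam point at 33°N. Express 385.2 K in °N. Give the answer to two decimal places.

First in Celsius: 385.2 - 273.15 = 112.0500°C.
Linearly onto the Newton scale: 0 + (112.0500 / 100) × (33 - 0) = 36.98°N.

36.98°N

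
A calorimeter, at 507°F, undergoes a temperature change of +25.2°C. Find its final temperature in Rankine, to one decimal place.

1012.0°R

Initial temperature in Celsius: (507 - 32) × 5/9 = 263.8889°C.
Final Celsius temperature: 263.8889 + 25.2000 = 289.0889°C.
In Rankine: 289.0889 × 1.8 + 491.67 = 1012.0°R.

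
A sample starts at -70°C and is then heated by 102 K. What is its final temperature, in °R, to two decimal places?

The 102 K change is an interval; Kelvin and Celsius degrees are the same size, so ΔC = +102°C.
Final Celsius temperature: -70.0000 + 102.0000 = 32.0000°C.
In Rankine: 32.0000 × 1.8 + 491.67 = 549.27°R.

549.27°R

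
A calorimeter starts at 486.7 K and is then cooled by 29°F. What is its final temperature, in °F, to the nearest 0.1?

Initial temperature in Celsius: 486.7 - 273.15 = 213.5500°C.
The 29°F change is an interval, so only the factor 5/9 applies: -29 × 5/9 = -16.1111°C.
Final Celsius temperature: 213.5500 - 16.1111 = 197.4389°C.
In Fahrenheit: 197.4389 × 1.8 + 32 = 387.4°F.

387.4°F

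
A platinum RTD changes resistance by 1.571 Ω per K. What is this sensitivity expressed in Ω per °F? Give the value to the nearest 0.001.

Since only a temperature interval is involved, the additive offset between the scales drops out.
A change of 1°F is a change of 5/9 K, so per °F the value is 1.571 × 5/9 = 0.873.

0.873 Ω per °F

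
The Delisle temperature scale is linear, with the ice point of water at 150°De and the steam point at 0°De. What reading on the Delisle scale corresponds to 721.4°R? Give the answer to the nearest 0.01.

First in Celsius: (721.4 - 491.67) × 5/9 = 127.6278°C.
Linearly onto the Delisle scale: 150 + (127.6278 / 100) × (0 - 150) = -41.44°De.

-41.44°De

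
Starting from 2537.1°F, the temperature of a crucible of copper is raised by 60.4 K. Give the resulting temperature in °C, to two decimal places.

1452.12°C

Initial temperature in Celsius: (2537.1 - 32) × 5/9 = 1391.7222°C.
The 60.4 K change is an interval; Kelvin and Celsius degrees are the same size, so ΔC = +60.4°C.
Final Celsius temperature: 1391.7222 + 60.4000 = 1452.1222°C.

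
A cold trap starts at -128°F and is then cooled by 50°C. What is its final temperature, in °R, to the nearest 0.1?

Initial temperature in Celsius: (-128 - 32) × 5/9 = -88.8889°C.
Final Celsius temperature: -88.8889 - 50.0000 = -138.8889°C.
In Rankine: -138.8889 × 1.8 + 491.67 = 241.7°R.

241.7°R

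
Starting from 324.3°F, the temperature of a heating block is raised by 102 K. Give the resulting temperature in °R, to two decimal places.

Initial temperature in Celsius: (324.3 - 32) × 5/9 = 162.3889°C.
The 102 K change is an interval; Kelvin and Celsius degrees are the same size, so ΔC = +102°C.
Final Celsius temperature: 162.3889 + 102.0000 = 264.3889°C.
In Rankine: 264.3889 × 1.8 + 491.67 = 967.57°R.

967.57°R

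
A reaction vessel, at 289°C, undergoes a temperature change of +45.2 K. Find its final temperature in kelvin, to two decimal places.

The 45.2 K change is an interval; Kelvin and Celsius degrees are the same size, so ΔC = +45.2°C.
Final Celsius temperature: 289.0000 + 45.2000 = 334.2000°C.
In kelvin: 334.2000 + 273.15 = 607.35 K.

607.35 K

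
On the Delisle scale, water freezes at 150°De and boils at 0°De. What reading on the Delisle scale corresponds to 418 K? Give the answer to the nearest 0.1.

First in Celsius: 418 - 273.15 = 144.8500°C.
Linearly onto the Delisle scale: 150 + (144.8500 / 100) × (0 - 150) = -67.3°De.

-67.3°De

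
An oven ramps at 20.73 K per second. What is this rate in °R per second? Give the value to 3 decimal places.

The quantity depends on a temperature interval, so only the ratio of degree sizes applies; the offset between the scales is irrelevant.
A change of 1 K is a change of 1.8°R, so 20.73 × 1.8 = 37.314.

37.314 °R/second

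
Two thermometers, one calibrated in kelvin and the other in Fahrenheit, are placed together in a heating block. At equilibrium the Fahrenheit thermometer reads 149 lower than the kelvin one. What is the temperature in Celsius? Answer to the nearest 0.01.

Let x be the kelvin reading; then the Fahrenheit reading is 1.8·x - 459.67.
(1.8·x - 459.67) - x = -149  ⇒  (0.8)·x = 310.67  ⇒  x = 388.3375 K.
In Celsius: 388.3375 - 273.15 = 115.19°C.

115.19°C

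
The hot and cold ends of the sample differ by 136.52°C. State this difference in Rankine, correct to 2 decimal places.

245.74°R

An interval of 1°C corresponds to 1.8°R.
136.52 × 1.8 = 245.74.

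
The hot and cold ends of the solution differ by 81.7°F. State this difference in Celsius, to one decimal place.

For a temperature interval the offset drops out; only the factor 5/9 applies.
81.7 × 5/9 = 45.4.

45.4°C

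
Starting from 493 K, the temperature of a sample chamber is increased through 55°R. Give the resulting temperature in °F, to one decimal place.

482.7°F

Initial temperature in Celsius: 493 - 273.15 = 219.8500°C.
The 55°R change is an interval, so only the factor 5/9 applies: +55 × 5/9 = +30.5556°C.
Final Celsius temperature: 219.8500 + 30.5556 = 250.4056°C.
In Fahrenheit: 250.4056 × 1.8 + 32 = 482.7°F.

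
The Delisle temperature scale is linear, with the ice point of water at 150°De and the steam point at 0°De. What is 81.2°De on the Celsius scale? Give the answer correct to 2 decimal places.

45.87°C

Linear interpolation between the fixed points: C = (81.2 - 150) × 100 / (0 - 150) = 45.8667°C.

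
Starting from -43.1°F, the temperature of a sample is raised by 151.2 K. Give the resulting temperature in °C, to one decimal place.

109.5°C

Initial temperature in Celsius: (-43.1 - 32) × 5/9 = -41.7222°C.
The 151.2 K change is an interval; Kelvin and Celsius degrees are the same size, so ΔC = +151.2°C.
Final Celsius temperature: -41.7222 + 151.2000 = 109.4778°C.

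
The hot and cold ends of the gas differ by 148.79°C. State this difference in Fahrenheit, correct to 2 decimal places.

An interval of 1°C corresponds to 1.8°F.
148.79 × 1.8 = 267.82.

267.82°F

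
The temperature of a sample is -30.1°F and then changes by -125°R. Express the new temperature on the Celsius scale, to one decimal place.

-103.9°C

Initial temperature in Celsius: (-30.1 - 32) × 5/9 = -34.5000°C.
The 125°R change is an interval, so only the factor 5/9 applies: -125 × 5/9 = -69.4444°C.
Final Celsius temperature: -34.5000 - 69.4444 = -103.9444°C.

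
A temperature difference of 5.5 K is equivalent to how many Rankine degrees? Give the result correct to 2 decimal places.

Only the scale ratio 1.8 matters for a change in temperature.
5.5 × 1.8 = 9.90.

9.90°R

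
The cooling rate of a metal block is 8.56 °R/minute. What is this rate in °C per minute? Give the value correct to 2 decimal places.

Since only a temperature interval is involved, the additive offset between the scales drops out.
A change of 1°R is a change of 5/9°C, so 8.56 × 5/9 = 4.76.

4.76 °C/minute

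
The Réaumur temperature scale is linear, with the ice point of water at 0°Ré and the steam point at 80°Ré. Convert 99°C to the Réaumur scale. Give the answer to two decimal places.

79.20°Ré

Linearly onto the Réaumur scale: 0 + (99.0000 / 100) × (80 - 0) = 79.20°Ré.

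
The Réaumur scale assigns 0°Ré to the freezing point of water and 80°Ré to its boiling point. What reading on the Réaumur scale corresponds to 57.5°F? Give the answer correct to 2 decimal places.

11.33°Ré

First in Celsius: (57.5 - 32) × 5/9 = 14.1667°C.
Linearly onto the Réaumur scale: 0 + (14.1667 / 100) × (80 - 0) = 11.33°Ré.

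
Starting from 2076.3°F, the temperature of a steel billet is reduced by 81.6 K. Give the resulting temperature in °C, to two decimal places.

1054.12°C

Initial temperature in Celsius: (2076.3 - 32) × 5/9 = 1135.7222°C.
The 81.6 K change is an interval; Kelvin and Celsius degrees are the same size, so ΔC = -81.6°C.
Final Celsius temperature: 1135.7222 - 81.6000 = 1054.1222°C.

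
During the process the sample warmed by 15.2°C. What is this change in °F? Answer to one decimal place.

27.4°F

An interval of 1°C corresponds to 1.8°F.
15.2 × 1.8 = 27.4.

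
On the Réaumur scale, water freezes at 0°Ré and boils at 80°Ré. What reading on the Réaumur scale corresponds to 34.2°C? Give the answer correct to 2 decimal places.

Linearly onto the Réaumur scale: 0 + (34.2000 / 100) × (80 - 0) = 27.36°Ré.

27.36°Ré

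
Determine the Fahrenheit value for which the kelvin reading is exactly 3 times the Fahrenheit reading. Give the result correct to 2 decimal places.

104.47°F

Let F be the Fahrenheit reading. The kelvin reading is K = 5/9·F + 255.372.
Require K = 3·F: 5/9·F + 255.372 = 3·F.
(-22/9)·F = -255.372  ⇒  F = 104.47.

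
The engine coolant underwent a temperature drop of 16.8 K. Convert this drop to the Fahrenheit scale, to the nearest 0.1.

Only the scale ratio 1.8 matters for a change in temperature.
16.8 × 1.8 = 30.2.

30.2°F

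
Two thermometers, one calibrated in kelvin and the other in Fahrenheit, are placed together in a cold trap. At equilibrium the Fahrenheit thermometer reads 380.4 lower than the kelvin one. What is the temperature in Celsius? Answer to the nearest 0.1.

Let x be the kelvin reading; then the Fahrenheit reading is 1.8·x - 459.67.
(1.8·x - 459.67) - x = -380.4  ⇒  (0.8)·x = 79.27  ⇒  x = 99.0875 K.
In Celsius: 99.0875 - 273.15 = -174.1°C.

-174.1°C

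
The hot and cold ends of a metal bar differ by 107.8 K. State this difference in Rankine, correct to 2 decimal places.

194.04°R

An interval of 1 K corresponds to 1.8°R.
107.8 × 1.8 = 194.04.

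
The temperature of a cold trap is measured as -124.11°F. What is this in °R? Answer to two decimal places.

335.56°R

In Celsius: (-124.11 - 32) × 5/9 = -86.7278°C.
In Rankine: -86.7278 × 1.8 + 491.67 = 335.56°R.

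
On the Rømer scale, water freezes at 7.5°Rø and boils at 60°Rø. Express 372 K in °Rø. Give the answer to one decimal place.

59.4°Rø

First in Celsius: 372 - 273.15 = 98.8500°C.
Linearly onto the Rømer scale: 7.5 + (98.8500 / 100) × (60 - 7.5) = 59.4°Rø.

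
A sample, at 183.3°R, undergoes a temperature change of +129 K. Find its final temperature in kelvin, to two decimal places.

230.83 K

Initial temperature in Celsius: (183.3 - 491.67) × 5/9 = -171.3167°C.
The 129 K change is an interval; Kelvin and Celsius degrees are the same size, so ΔC = +129°C.
Final Celsius temperature: -171.3167 + 129.0000 = -42.3167°C.
In kelvin: -42.3167 + 273.15 = 230.83 K.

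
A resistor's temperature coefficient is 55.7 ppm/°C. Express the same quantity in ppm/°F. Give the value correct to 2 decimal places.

30.94 ppm/°F

The quantity depends on a temperature interval, so only the ratio of degree sizes applies; the offset between the scales is irrelevant.
A change of 1°F is a change of 5/9°C, so per °F the value is 55.7 × 5/9 = 30.94.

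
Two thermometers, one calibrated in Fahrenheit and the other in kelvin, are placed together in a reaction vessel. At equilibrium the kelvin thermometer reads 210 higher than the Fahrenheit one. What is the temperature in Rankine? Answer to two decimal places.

561.76°R

Let x be the Fahrenheit reading; then the kelvin reading is 5/9·x + 255.372.
(5/9·x + 255.372) - x = 210  ⇒  (-4/9)·x = -45.3722  ⇒  x = 102.0875°F.
In Celsius: (102.0875 - 32) × 5/9 = 38.9375°C.
In Rankine: 38.9375 × 1.8 + 491.67 = 561.76°R.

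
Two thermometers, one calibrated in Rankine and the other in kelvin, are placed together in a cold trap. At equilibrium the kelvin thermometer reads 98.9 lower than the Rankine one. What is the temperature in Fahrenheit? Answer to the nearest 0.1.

Let x be the Rankine reading; then the kelvin reading is 5/9·x.
(5/9·x) - x = -98.9  ⇒  (-4/9)·x = -98.9  ⇒  x = 222.5250°R.
In Celsius: (222.525 - 491.67) × 5/9 = -149.5250°C.
In Fahrenheit: -149.5250 × 1.8 + 32 = -237.1°F.

-237.1°F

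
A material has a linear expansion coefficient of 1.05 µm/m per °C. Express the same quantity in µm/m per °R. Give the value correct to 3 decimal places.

The quantity depends on a temperature interval, so only the ratio of degree sizes applies; the offset between the scales is irrelevant.
A change of 1°R is a change of 5/9°C, so per °R the value is 1.05 × 5/9 = 0.583.

0.583 µm/m per °R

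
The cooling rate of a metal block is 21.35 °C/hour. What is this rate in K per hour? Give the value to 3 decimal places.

21.350 K/hour

Since only a temperature interval is involved, the additive offset between the scales drops out.
A change of 1°C is a change of 1 K, so 21.35 × 1 = 21.350.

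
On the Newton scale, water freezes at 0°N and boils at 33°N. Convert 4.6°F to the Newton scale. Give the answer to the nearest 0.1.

First in Celsius: (4.6 - 32) × 5/9 = -15.2222°C.
Linearly onto the Newton scale: 0 + (-15.2222 / 100) × (33 - 0) = -5.0°N.

-5.0°N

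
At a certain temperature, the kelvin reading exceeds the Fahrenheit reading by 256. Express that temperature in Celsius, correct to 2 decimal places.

-18.56°C

Let x be the Fahrenheit reading; then the kelvin reading is 5/9·x + 255.372.
(5/9·x + 255.372) - x = 256  ⇒  (-4/9)·x = 0.627778  ⇒  x = -1.4125°F.
In Celsius: (-1.4125 - 32) × 5/9 = -18.56°C.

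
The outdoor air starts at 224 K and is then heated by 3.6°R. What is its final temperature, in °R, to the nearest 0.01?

406.80°R

Initial temperature in Celsius: 224 - 273.15 = -49.1500°C.
The 3.6°R change is an interval, so only the factor 5/9 applies: +3.6 × 5/9 = +2.0000°C.
Final Celsius temperature: -49.1500 + 2.0000 = -47.1500°C.
In Rankine: -47.1500 × 1.8 + 491.67 = 406.80°R.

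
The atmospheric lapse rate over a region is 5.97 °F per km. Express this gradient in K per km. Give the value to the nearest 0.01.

Since only a temperature interval is involved, the additive offset between the scales drops out.
A change of 1°F is a change of 5/9 K, so 5.97 × 5/9 = 3.32.

3.32 K/km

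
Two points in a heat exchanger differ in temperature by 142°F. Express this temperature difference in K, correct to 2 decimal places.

An interval of 1°F corresponds to 5/9 K.
142 × 5/9 = 78.89.

78.89 K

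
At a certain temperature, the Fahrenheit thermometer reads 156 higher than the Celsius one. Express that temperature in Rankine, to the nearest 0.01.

Let x be the Celsius reading; then the Fahrenheit reading is 1.8·x + 32.
(1.8·x + 32) - x = 156  ⇒  (0.8)·x = 124  ⇒  x = 155.0000°C.
In Rankine: 155.0000 × 1.8 + 491.67 = 770.67°R.

770.67°R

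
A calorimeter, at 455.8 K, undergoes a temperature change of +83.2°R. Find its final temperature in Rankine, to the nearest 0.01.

903.64°R

Initial temperature in Celsius: 455.8 - 273.15 = 182.6500°C.
The 83.2°R change is an interval, so only the factor 5/9 applies: +83.2 × 5/9 = +46.2222°C.
Final Celsius temperature: 182.6500 + 46.2222 = 228.8722°C.
In Rankine: 228.8722 × 1.8 + 491.67 = 903.64°R.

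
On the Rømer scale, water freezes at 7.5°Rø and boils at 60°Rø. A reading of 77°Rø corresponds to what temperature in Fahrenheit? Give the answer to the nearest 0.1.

270.3°F

Linear interpolation between the fixed points: C = (77 - 7.5) × 100 / (60 - 7.5) = 132.3810°C.
Then 132.3810 × 1.8 + 32 = 270.3°F.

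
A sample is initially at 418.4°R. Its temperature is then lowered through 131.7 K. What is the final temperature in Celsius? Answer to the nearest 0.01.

Initial temperature in Celsius: (418.4 - 491.67) × 5/9 = -40.7056°C.
The 131.7 K change is an interval; Kelvin and Celsius degrees are the same size, so ΔC = -131.7°C.
Final Celsius temperature: -40.7056 - 131.7000 = -172.4056°C.

-172.41°C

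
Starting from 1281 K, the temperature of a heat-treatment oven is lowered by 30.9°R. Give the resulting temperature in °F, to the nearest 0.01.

1815.23°F

Initial temperature in Celsius: 1281 - 273.15 = 1007.8500°C.
The 30.9°R change is an interval, so only the factor 5/9 applies: -30.9 × 5/9 = -17.1667°C.
Final Celsius temperature: 1007.8500 - 17.1667 = 990.6833°C.
In Fahrenheit: 990.6833 × 1.8 + 32 = 1815.23°F.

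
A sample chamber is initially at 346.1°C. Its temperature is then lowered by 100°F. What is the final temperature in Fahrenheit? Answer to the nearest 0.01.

554.98°F

The 100°F change is an interval, so only the factor 5/9 applies: -100 × 5/9 = -55.5556°C.
Final Celsius temperature: 346.1000 - 55.5556 = 290.5444°C.
In Fahrenheit: 290.5444 × 1.8 + 32 = 554.98°F.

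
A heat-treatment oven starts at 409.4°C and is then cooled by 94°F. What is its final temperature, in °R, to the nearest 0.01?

The 94°F change is an interval, so only the factor 5/9 applies: -94 × 5/9 = -52.2222°C.
Final Celsius temperature: 409.4000 - 52.2222 = 357.1778°C.
In Rankine: 357.1778 × 1.8 + 491.67 = 1134.59°R.

1134.59°R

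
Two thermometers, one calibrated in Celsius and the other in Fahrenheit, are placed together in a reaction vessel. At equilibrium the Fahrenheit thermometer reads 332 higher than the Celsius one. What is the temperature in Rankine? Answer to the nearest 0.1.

Let x be the Celsius reading; then the Fahrenheit reading is 1.8·x + 32.
(1.8·x + 32) - x = 332  ⇒  (0.8)·x = 300  ⇒  x = 375.0000°C.
In Rankine: 375.0000 × 1.8 + 491.67 = 1166.7°R.

1166.7°R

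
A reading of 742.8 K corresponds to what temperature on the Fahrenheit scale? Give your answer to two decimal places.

In Celsius: 742.8 - 273.15 = 469.6500°C.
In Fahrenheit: 469.6500 × 1.8 + 32 = 877.37°F.

877.37°F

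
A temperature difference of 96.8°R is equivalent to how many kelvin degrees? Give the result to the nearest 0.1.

Only the scale ratio 5/9 matters for a change in temperature.
96.8 × 5/9 = 53.8.

53.8 K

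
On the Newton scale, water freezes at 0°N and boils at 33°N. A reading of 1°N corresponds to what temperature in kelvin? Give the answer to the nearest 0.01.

276.18 K

Linear interpolation between the fixed points: C = (1 - 0) × 100 / (33 - 0) = 3.0303°C.
Then 3.0303 + 273.15 = 276.18 K.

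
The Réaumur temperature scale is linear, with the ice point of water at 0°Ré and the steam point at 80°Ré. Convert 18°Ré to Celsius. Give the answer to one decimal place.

22.5°C

Linear interpolation between the fixed points: C = (18 - 0) × 100 / (80 - 0) = 22.5000°C.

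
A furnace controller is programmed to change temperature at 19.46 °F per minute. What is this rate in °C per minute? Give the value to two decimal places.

10.81 °C/minute

Since only a temperature interval is involved, the additive offset between the scales drops out.
A change of 1°F is a change of 5/9°C, so 19.46 × 5/9 = 10.81.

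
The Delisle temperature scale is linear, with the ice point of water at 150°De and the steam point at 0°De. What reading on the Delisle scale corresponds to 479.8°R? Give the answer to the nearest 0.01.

159.89°De

First in Celsius: (479.8 - 491.67) × 5/9 = -6.5944°C.
Linearly onto the Delisle scale: 150 + (-6.5944 / 100) × (0 - 150) = 159.89°De.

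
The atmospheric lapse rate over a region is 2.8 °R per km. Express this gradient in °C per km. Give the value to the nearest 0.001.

1.556 °C/km

The quantity depends on a temperature interval, so only the ratio of degree sizes applies; the offset between the scales is irrelevant.
A change of 1°R is a change of 5/9°C, so 2.8 × 5/9 = 1.556.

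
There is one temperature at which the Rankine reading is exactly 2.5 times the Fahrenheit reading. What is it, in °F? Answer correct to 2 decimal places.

Let F be the Fahrenheit reading. The Rankine reading is R = 1·F + 459.67.
Require R = 2.5·F: 1·F + 459.67 = 2.5·F.
(-1.5)·F = -459.67  ⇒  F = 306.45.

306.45°F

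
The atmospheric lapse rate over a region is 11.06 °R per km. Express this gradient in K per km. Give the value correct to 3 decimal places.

The quantity depends on a temperature interval, so only the ratio of degree sizes applies; the offset between the scales is irrelevant.
A change of 1°R is a change of 5/9 K, so 11.06 × 5/9 = 6.144.

6.144 K/km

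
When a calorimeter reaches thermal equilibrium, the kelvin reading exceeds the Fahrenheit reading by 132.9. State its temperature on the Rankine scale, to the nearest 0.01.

735.23°R

Let x be the Fahrenheit reading; then the kelvin reading is 5/9·x + 255.372.
(5/9·x + 255.372) - x = 132.9  ⇒  (-4/9)·x = -122.472  ⇒  x = 275.5625°F.
In Celsius: (275.5625 - 32) × 5/9 = 135.3125°C.
In Rankine: 135.3125 × 1.8 + 491.67 = 735.23°R.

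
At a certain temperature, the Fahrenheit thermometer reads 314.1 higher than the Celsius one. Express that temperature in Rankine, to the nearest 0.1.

Let x be the Celsius reading; then the Fahrenheit reading is 1.8·x + 32.
(1.8·x + 32) - x = 314.1  ⇒  (0.8)·x = 282.1  ⇒  x = 352.6250°C.
In Rankine: 352.6250 × 1.8 + 491.67 = 1126.4°R.

1126.4°R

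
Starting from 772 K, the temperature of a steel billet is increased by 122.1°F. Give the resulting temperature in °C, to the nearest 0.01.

Initial temperature in Celsius: 772 - 273.15 = 498.8500°C.
The 122.1°F change is an interval, so only the factor 5/9 applies: +122.1 × 5/9 = +67.8333°C.
Final Celsius temperature: 498.8500 + 67.8333 = 566.6833°C.

566.68°C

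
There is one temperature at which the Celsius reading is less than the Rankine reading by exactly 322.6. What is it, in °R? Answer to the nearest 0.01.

Let R be the Rankine reading. The Celsius reading is C = 5/9·R - 273.15.
Require C - R = -322.6: (-4/9)·R - 273.15 = -322.6.
R = (-322.6 + 273.15) / (-4/9) = 111.26.

111.26°R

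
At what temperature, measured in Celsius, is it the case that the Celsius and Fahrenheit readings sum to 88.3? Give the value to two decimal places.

Let C be the Celsius reading. The Fahrenheit reading is F = 1.8·C + 32.
Require C + F = 88.3: (2.8)·C + 32 = 88.3.
C = (88.3 - 32) / (2.8) = 20.11.

20.11°C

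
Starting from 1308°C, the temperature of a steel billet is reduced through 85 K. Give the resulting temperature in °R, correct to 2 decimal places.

The 85 K change is an interval; Kelvin and Celsius degrees are the same size, so ΔC = -85°C.
Final Celsius temperature: 1308.0000 - 85.0000 = 1223.0000°C.
In Rankine: 1223.0000 × 1.8 + 491.67 = 2693.07°R.

2693.07°R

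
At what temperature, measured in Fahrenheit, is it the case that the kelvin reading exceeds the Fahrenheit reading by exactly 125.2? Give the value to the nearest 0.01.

Let F be the Fahrenheit reading. The kelvin reading is K = 5/9·F + 255.372.
Require K - F = 125.2: (-4/9)·F + 255.372 = 125.2.
F = (125.2 - 255.372) / (-4/9) = 292.89.

292.89°F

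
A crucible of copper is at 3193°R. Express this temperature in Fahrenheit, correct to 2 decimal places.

In Celsius: (3193 - 491.67) × 5/9 = 1500.7389°C.
In Fahrenheit: 1500.7389 × 1.8 + 32 = 2733.33°F.

2733.33°F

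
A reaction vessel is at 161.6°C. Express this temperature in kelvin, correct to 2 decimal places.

In kelvin: 161.6000 + 273.15 = 434.75 K.

434.75 K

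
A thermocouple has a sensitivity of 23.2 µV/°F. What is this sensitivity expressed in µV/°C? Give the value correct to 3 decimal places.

41.760 µV/°C

The quantity depends on a temperature interval, so only the ratio of degree sizes applies; the offset between the scales is irrelevant.
A change of 1°C is a change of 1.8°F, so per °C the value is 23.2 × 1.8 = 41.760.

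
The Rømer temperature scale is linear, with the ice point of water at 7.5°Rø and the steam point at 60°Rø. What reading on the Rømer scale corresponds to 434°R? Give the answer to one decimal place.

-9.3°Rø

First in Celsius: (434 - 491.67) × 5/9 = -32.0389°C.
Linearly onto the Rømer scale: 7.5 + (-32.0389 / 100) × (60 - 7.5) = -9.3°Rø.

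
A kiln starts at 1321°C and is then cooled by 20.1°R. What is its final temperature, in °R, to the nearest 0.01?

2849.37°R

The 20.1°R change is an interval, so only the factor 5/9 applies: -20.1 × 5/9 = -11.1667°C.
Final Celsius temperature: 1321.0000 - 11.1667 = 1309.8333°C.
In Rankine: 1309.8333 × 1.8 + 491.67 = 2849.37°R.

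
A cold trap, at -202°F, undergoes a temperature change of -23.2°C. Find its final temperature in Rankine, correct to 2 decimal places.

Initial temperature in Celsius: (-202 - 32) × 5/9 = -130.0000°C.
Final Celsius temperature: -130.0000 - 23.2000 = -153.2000°C.
In Rankine: -153.2000 × 1.8 + 491.67 = 215.91°R.

215.91°R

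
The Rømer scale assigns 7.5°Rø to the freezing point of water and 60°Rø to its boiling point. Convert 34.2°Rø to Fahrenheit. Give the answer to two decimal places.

Linear interpolation between the fixed points: C = (34.2 - 7.5) × 100 / (60 - 7.5) = 50.8571°C.
Then 50.8571 × 1.8 + 32 = 123.54°F.

123.54°F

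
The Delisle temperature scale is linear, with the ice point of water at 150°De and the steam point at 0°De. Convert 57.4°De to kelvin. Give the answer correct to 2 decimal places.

Linear interpolation between the fixed points: C = (57.4 - 150) × 100 / (0 - 150) = 61.7333°C.
Then 61.7333 + 273.15 = 334.88 K.

334.88 K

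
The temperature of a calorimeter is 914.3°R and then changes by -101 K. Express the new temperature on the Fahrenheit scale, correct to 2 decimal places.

Initial temperature in Celsius: (914.3 - 491.67) × 5/9 = 234.7944°C.
The 101 K change is an interval; Kelvin and Celsius degrees are the same size, so ΔC = -101°C.
Final Celsius temperature: 234.7944 - 101.0000 = 133.7944°C.
In Fahrenheit: 133.7944 × 1.8 + 32 = 272.83°F.

272.83°F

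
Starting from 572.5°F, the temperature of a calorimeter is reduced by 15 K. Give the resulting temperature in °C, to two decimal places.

Initial temperature in Celsius: (572.5 - 32) × 5/9 = 300.2778°C.
The 15 K change is an interval; Kelvin and Celsius degrees are the same size, so ΔC = -15°C.
Final Celsius temperature: 300.2778 - 15.0000 = 285.2778°C.

285.28°C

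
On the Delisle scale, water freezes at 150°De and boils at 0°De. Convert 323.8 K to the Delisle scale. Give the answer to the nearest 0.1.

74.0°De

First in Celsius: 323.8 - 273.15 = 50.6500°C.
Linearly onto the Delisle scale: 150 + (50.6500 / 100) × (0 - 150) = 74.0°De.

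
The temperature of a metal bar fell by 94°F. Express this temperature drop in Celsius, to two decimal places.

52.22°C

Only the scale ratio 5/9 matters for a change in temperature.
94 × 5/9 = 52.22.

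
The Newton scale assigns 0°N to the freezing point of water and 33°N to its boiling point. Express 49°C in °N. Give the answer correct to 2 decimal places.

Linearly onto the Newton scale: 0 + (49.0000 / 100) × (33 - 0) = 16.17°N.

16.17°N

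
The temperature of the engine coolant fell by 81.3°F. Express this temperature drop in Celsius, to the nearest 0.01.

45.17°C

An interval of 1°F corresponds to 5/9°C.
81.3 × 5/9 = 45.17.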